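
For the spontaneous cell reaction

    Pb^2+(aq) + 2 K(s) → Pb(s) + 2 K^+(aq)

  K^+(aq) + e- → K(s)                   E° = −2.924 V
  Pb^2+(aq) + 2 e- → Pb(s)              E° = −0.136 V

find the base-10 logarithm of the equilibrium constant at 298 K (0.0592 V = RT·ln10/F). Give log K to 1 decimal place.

The Pb²⁺/Pb couple is reduced (cathode); E°cell = −0.136 − (−2.924) = +2.788 V with n = 2.
At equilibrium E = 0, so log K = nE°cell / 0.0592 = (2)(+2.788) / 0.0592 = 94.2.

log K = 94.2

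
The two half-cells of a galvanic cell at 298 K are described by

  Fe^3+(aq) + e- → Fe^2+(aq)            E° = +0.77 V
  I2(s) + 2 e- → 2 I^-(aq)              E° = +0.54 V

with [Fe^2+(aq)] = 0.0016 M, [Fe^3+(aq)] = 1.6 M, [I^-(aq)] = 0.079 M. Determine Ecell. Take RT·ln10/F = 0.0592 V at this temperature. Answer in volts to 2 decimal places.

Since E°(Fe³⁺/Fe²⁺) > E°(I₂/I⁻), Fe³⁺/Fe²⁺ serves as the cathode.
E°cell = E°cat − E°an = +0.77 − (+0.54) = +0.23 V; n = 2.
Balancing gives 2 Fe^3+(aq) + 2 I^-(aq) → 2 Fe^2+(aq) + I2(s); hence Q = [Fe^2+(aq)]^2 / ([Fe^3+(aq)]^2·[I^-(aq)]^2) = 0.00016 (log Q = −3.795).
E = E° − (0.0592/n)·log Q = +0.23 − (0.0592/2)(−3.795) = +0.34 V.

+0.34 V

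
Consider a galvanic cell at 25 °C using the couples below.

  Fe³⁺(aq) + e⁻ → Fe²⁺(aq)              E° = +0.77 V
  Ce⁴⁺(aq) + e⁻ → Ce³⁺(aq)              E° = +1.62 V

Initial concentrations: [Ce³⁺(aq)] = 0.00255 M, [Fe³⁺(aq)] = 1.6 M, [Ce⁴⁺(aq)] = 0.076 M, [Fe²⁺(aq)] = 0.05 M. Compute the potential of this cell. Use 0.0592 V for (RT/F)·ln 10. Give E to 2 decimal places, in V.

The Ce⁴⁺/Ce³⁺ couple has the more positive E°, so it is the cathode; Fe³⁺/Fe²⁺ is the anode.
The standard potential is +1.62 − (+0.77) = +0.85 V and the balanced reaction transfers n = 1 electron.
Balancing gives Ce⁴⁺(aq) + Fe²⁺(aq) → Ce³⁺(aq) + Fe³⁺(aq); hence Q = ([Ce³⁺(aq)]·[Fe³⁺(aq)]) / ([Ce⁴⁺(aq)]·[Fe²⁺(aq)]) = 1.07 (log Q = 0.031).
E = E° − (0.0592/n)·log Q = +0.85 − (0.0592/1)(0.031) = +0.85 V.

+0.85 V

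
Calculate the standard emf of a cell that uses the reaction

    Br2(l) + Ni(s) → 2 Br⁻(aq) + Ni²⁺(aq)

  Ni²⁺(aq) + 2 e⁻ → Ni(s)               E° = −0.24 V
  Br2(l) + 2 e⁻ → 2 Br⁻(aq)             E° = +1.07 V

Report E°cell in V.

+1.31 V

Br2(l) gains electrons, so the Br₂/Br⁻ couple is the cathode; the Ni²⁺/Ni couple is the anode.
E°cell = E°(cathode) − E°(anode) = +1.07 − (−0.24) = +1.31 V.
The positive value indicates the reaction is spontaneous as written.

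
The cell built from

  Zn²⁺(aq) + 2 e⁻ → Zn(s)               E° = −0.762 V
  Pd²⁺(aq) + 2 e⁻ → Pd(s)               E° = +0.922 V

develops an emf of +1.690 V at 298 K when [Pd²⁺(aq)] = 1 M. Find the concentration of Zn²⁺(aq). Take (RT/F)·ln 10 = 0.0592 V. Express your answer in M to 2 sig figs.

0.63 M

The Pd²⁺/Pd couple has the larger reduction potential, so it is the cathode: E°cell = +0.922 − (−0.762) = +1.684 V and n = 2.
Since E = E° − (0.0592/n)·log Q, log Q = n(E° − E)/0.0592 = −0.203.
For Pd²⁺(aq) + Zn(s) → Pd(s) + Zn²⁺(aq), the reaction quotient is Q = [Zn²⁺(aq)] / [Pd²⁺(aq)].
Solving for the unknown gives log [Zn²⁺(aq)] = −0.203, so [Zn²⁺(aq)] ≈ 0.63 M.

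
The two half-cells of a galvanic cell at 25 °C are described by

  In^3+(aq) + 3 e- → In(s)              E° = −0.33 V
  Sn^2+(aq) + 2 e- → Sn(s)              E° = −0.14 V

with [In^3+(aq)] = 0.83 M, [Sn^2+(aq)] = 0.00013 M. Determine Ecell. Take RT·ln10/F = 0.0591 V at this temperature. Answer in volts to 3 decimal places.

+0.077 V

The Sn²⁺/Sn couple has the more positive E°, so it is the cathode; In³⁺/In is the anode.
E°cell = E°cat − E°an = −0.14 − (−0.33) = +0.19 V; n = 6.
Balancing gives 3 Sn^2+(aq) + 2 In(s) → 3 Sn(s) + 2 In^3+(aq); hence Q = [In^3+(aq)]^2 / [Sn^2+(aq)]^3 = 3.14×10^11 (log Q = 11.496).
Applying E = E° − (RT ln10/nF)·log Q gives +0.19 − (0.0591/6)(11.496) = +0.077 V.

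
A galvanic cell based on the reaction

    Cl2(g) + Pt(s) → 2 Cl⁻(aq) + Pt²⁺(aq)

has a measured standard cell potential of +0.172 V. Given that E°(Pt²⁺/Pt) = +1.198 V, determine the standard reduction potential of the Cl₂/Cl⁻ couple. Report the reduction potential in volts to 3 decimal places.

+1.370 V

In the reaction as written the Cl₂/Cl⁻ couple is reduced (cathode) and Pt²⁺/Pt is oxidized (anode), so E°cell = E°(Cl₂/Cl⁻) − E°(Pt²⁺/Pt).
E°(Cl₂/Cl⁻) = E°cell + E°(anode) = +0.172 + (+1.198) = +1.370 V.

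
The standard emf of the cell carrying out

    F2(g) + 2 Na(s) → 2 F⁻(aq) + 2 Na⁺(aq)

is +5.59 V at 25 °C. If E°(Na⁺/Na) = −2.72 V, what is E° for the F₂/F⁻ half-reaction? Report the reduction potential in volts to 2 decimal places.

In the reaction as written the F₂/F⁻ couple is reduced (cathode) and Na⁺/Na is oxidized (anode), so E°cell = E°(F₂/F⁻) − E°(Na⁺/Na).
E°(F₂/F⁻) = E°cell + E°(anode) = +5.59 + (−2.72) = +2.87 V.

+2.87 V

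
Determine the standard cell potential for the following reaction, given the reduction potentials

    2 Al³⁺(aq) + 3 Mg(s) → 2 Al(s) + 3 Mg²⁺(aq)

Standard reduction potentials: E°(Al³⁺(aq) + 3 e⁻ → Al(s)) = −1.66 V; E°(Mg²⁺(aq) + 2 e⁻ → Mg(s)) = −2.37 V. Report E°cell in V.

+0.71 V

In the reaction as written, Al³⁺(aq) is reduced (cathode) and Mg²⁺(aq) is produced by oxidation at the anode.
E°cell = E°(cathode) − E°(anode) = −1.66 − (−2.37) = +0.71 V.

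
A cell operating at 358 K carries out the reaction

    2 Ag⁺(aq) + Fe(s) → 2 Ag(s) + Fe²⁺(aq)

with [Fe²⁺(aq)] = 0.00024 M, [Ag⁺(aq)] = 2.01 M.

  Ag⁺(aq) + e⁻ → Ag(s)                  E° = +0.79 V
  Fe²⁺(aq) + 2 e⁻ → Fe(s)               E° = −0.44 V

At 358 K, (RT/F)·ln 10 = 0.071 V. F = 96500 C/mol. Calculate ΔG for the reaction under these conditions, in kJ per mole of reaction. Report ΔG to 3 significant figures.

With Ag⁺/Ag reduced at the cathode, E°cell = +0.79 − (−0.44) = +1.23 V and n = 2.
Here Q = [Fe²⁺(aq)] / [Ag⁺(aq)]^2 = 5.94×10^−5 (log Q = −4.226), giving E = +1.23 − (0.071/2)·(−4.226) = +1.3800 V.
Finally ΔG = −nFE = −(2)(96500 C/mol)(+1.3800 V) = −266 kJ/mol.

−266 kJ/mol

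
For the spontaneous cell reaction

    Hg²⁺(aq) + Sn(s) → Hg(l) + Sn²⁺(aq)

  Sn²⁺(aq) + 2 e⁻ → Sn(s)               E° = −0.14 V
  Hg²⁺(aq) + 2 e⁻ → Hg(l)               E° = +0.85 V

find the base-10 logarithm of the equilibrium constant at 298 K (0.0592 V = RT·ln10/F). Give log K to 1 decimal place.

log K = 33.4

The Hg²⁺/Hg couple is reduced (cathode); E°cell = +0.85 − (−0.14) = +0.99 V with n = 2.
At equilibrium E = 0, so log K = nE°cell / 0.0592 = (2)(+0.99) / 0.0592 = 33.4.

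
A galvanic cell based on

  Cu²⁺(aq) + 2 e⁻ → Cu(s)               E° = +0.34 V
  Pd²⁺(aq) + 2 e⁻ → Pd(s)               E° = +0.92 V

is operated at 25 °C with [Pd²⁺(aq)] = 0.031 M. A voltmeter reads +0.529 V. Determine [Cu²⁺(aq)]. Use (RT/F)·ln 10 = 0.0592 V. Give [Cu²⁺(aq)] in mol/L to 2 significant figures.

1.6 M

The Pd²⁺/Pd couple has the larger reduction potential, so it is the cathode: E°cell = +0.92 − (+0.34) = +0.58 V and n = 2.
Rearranging E = E° − (0.0592/n)·log Q gives log Q = 2(+0.58 − (+0.529))/0.0592 = 1.723.
For Pd²⁺(aq) + Cu(s) → Pd(s) + Cu²⁺(aq), the reaction quotient is Q = [Cu²⁺(aq)] / [Pd²⁺(aq)].
Isolating [Cu²⁺(aq)] in Q = 10^{1.723} yields log [Cu²⁺(aq)] = 0.214, i.e. 1.6 M.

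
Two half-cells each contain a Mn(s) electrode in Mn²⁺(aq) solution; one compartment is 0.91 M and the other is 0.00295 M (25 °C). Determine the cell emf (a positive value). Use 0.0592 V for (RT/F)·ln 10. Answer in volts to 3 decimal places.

0.074 V

For a concentration cell E°cell = 0, since both electrodes use the same couple.
The compartment with the higher Mn²⁺(aq) concentration (0.91 M) acts as the cathode; ions are reduced there and produced at the dilute (0.00295 M) anode.
With n = 2, Ecell = −(0.0592/2)·log([dilute]/[conc]) = −(0.0592/2)·log(0.00295/0.91) = +0.074 V.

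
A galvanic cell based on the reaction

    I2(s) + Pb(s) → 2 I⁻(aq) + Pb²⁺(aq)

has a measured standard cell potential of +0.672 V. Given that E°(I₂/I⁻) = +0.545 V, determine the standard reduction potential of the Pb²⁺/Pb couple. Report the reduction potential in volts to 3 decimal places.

In the reaction as written the I₂/I⁻ couple is reduced (cathode) and Pb²⁺/Pb is oxidized (anode), so E°cell = E°(I₂/I⁻) − E°(Pb²⁺/Pb).
E°(Pb²⁺/Pb) = E°(cathode) − E°cell = +0.545 − (+0.672) = −0.127 V.

−0.127 V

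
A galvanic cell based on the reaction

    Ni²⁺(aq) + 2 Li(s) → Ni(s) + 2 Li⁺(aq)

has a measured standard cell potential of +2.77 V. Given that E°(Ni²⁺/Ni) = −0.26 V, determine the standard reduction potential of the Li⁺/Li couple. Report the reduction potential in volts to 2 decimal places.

In the reaction as written the Ni²⁺/Ni couple is reduced (cathode) and Li⁺/Li is oxidized (anode), so E°cell = E°(Ni²⁺/Ni) − E°(Li⁺/Li).
E°(Li⁺/Li) = E°(cathode) − E°cell = −0.26 − (+2.77) = −3.03 V.

−3.03 V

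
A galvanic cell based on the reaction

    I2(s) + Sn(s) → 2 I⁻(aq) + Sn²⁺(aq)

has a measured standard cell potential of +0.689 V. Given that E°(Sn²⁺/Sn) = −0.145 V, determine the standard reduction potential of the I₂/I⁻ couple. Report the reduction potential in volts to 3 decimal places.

In the reaction as written the I₂/I⁻ couple is reduced (cathode) and Sn²⁺/Sn is oxidized (anode), so E°cell = E°(I₂/I⁻) − E°(Sn²⁺/Sn).
E°(I₂/I⁻) = E°cell + E°(anode) = +0.689 + (−0.145) = +0.544 V.

+0.544 V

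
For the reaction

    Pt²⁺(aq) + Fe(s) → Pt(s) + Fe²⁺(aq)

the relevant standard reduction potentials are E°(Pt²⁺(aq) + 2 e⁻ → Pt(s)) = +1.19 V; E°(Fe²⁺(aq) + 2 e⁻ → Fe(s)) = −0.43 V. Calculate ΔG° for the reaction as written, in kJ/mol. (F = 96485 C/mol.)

−313 kJ/mol

In the reaction as written Pt²⁺(aq) is reduced, so the Pt²⁺/Pt couple is the cathode and Fe²⁺/Fe is the anode.
E°cell = +1.19 − (−0.43) = +1.62 V; balancing electrons gives n = 2.
ΔG° = −nFE°cell = −(2)(96485)(+1.62) J/mol = −313 kJ/mol.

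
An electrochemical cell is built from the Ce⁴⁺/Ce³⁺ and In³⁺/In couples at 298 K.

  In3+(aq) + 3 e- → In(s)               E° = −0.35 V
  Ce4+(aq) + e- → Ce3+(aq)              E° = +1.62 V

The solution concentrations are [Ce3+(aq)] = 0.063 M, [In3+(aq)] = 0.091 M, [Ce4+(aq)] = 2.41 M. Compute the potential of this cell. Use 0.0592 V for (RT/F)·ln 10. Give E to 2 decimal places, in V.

Since E°(Ce⁴⁺/Ce³⁺) > E°(In³⁺/In), Ce⁴⁺/Ce³⁺ serves as the cathode.
The standard potential is +1.62 − (−0.35) = +1.97 V and the balanced reaction transfers n = 3 electrons.
Balancing gives 3 Ce4+(aq) + In(s) → 3 Ce3+(aq) + In3+(aq); hence Q = ([Ce3+(aq)]^3·[In3+(aq)]) / [Ce4+(aq)]^3 = 1.63×10^−6 (log Q = −5.789).
By the Nernst equation, E = +1.97 − (0.0592/3)·(−5.789) = +2.08 V.

+2.08 V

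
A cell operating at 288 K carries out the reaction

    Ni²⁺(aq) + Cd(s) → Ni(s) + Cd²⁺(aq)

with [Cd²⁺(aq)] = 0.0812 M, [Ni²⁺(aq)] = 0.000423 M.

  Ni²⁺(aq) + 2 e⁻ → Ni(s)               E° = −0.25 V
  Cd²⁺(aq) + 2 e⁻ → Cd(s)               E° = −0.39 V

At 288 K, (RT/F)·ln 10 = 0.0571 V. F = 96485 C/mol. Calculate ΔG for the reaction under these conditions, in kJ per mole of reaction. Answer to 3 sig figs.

−14.4 kJ/mol

With Ni²⁺/Ni reduced at the cathode, E°cell = −0.25 − (−0.39) = +0.14 V and n = 2.
Here Q = [Cd²⁺(aq)] / [Ni²⁺(aq)] = 192 (log Q = 2.283), giving E = +0.14 − (0.0571/2)·(2.283) = +0.0748 V.
Then ΔG = −nFE = −2 × 96485 × +0.0748 J/mol = −14.4 kJ/mol.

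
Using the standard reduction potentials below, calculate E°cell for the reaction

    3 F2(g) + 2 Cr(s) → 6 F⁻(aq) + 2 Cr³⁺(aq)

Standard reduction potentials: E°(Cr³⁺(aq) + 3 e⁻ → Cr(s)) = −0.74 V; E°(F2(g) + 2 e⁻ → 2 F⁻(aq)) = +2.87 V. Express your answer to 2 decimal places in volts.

+3.61 V

In the reaction as written, F2(g) is reduced (cathode) and Cr³⁺(aq) is produced by oxidation at the anode.
E°cell = E°(cathode) − E°(anode) = +2.87 − (−0.74) = +3.61 V.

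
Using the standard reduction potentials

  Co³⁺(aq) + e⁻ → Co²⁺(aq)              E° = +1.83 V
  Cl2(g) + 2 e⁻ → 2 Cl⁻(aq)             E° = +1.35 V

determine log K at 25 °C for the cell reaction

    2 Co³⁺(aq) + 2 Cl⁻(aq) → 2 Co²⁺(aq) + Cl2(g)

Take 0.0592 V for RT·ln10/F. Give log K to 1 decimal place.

log K = 16.2

The Co³⁺/Co²⁺ couple is reduced (cathode); E°cell = +1.83 − (+1.35) = +0.48 V with n = 2.
At equilibrium E = 0, so log K = nE°cell / 0.0592 = (2)(+0.48) / 0.0592 = 16.2.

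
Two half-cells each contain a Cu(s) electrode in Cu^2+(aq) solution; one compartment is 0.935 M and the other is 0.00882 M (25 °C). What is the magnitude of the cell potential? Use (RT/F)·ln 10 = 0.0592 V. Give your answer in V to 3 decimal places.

0.060 V

For a concentration cell E°cell = 0, since both electrodes use the same couple.
The compartment with the higher Cu^2+(aq) concentration (0.935 M) acts as the cathode; ions are reduced there and produced at the dilute (0.00882 M) anode.
With n = 2, Ecell = −(0.0592/2)·log([dilute]/[conc]) = −(0.0592/2)·log(0.00882/0.935) = +0.060 V.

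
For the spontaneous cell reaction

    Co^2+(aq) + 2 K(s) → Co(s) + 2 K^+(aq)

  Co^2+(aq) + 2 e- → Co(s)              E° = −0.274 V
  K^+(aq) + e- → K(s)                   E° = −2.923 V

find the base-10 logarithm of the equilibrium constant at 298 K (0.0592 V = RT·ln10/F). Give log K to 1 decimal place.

The Co²⁺/Co couple is reduced (cathode); E°cell = −0.274 − (−2.923) = +2.649 V with n = 2.
At equilibrium E = 0, so log K = nE°cell / 0.0592 = (2)(+2.649) / 0.0592 = 89.5.

log K = 89.5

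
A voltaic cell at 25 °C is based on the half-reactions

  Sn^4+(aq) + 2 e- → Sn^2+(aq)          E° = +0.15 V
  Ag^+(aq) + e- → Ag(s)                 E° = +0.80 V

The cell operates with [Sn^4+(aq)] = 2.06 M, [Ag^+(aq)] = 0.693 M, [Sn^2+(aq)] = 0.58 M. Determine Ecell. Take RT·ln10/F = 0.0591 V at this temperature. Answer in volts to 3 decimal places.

The Ag⁺/Ag couple has the more positive E°, so it is the cathode; Sn⁴⁺/Sn²⁺ is the anode.
E°cell = +0.80 − (+0.15) = +0.65 V, with n = 2 electrons transferred.
For the overall reaction 2 Ag^+(aq) + Sn^2+(aq) → 2 Ag(s) + Sn^4+(aq), Q = [Sn^4+(aq)] / ([Ag^+(aq)]^2·[Sn^2+(aq)]) = 7.4, giving log Q = 0.869.
E = E° − (0.0591/n)·log Q = +0.65 − (0.0591/2)(0.869) = +0.624 V.

+0.624 V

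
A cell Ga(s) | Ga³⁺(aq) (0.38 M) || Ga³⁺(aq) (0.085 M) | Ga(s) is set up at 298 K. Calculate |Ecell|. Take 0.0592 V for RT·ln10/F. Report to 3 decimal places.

For a concentration cell E°cell = 0, since both electrodes use the same couple.
The compartment with the higher Ga³⁺(aq) concentration (0.38 M) acts as the cathode; ions are reduced there and produced at the dilute (0.085 M) anode.
With n = 3, Ecell = −(0.0592/3)·log([dilute]/[conc]) = −(0.0592/3)·log(0.085/0.38) = +0.013 V.

0.013 V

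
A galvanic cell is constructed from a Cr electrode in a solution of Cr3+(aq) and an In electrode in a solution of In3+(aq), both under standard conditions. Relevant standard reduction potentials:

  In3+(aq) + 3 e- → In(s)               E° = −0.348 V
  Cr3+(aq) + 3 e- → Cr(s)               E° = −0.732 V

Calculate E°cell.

+0.384 V

The In³⁺/In couple has the higher E°, so In ion is reduced (cathode) and Cr is oxidized (anode).
E°cell = E°(cathode) − E°(anode) = −0.348 − (−0.732) = +0.384 V.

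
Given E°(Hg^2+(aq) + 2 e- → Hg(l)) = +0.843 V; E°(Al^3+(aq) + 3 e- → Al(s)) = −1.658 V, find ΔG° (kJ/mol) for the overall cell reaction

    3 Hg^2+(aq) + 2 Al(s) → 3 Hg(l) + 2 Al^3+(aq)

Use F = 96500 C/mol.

In the reaction as written Hg^2+(aq) is reduced, so the Hg²⁺/Hg couple is the cathode and Al³⁺/Al is the anode.
E°cell = +0.843 − (−1.658) = +2.501 V; balancing electrons gives n = 6.
ΔG° = −nFE°cell = −(6)(96500)(+2.501) J/mol = −1448 kJ/mol.

−1448 kJ/mol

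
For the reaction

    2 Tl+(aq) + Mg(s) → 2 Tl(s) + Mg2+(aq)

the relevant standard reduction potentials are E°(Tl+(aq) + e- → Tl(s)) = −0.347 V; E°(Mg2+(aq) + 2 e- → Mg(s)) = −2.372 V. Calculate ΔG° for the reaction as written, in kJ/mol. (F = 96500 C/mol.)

In the reaction as written Tl+(aq) is reduced, so the Tl⁺/Tl couple is the cathode and Mg²⁺/Mg is the anode.
E°cell = −0.347 − (−2.372) = +2.025 V; balancing electrons gives n = 2.
ΔG° = −nFE°cell = −(2)(96500)(+2.025) J/mol = −391 kJ/mol.

−391 kJ/mol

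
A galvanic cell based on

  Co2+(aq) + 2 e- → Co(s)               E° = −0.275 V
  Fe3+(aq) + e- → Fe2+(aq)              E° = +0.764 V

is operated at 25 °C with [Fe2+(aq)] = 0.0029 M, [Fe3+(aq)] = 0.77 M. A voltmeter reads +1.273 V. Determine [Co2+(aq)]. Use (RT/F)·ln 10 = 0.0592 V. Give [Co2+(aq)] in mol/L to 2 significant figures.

With Fe³⁺/Fe²⁺ at the cathode and Co²⁺/Co at the anode, E°cell = +0.764 − (−0.275) = +1.039 V (n = 2).
From the Nernst equation, log Q = n(E° − E)/0.0592 = 2·(+1.039 − (+1.273))/0.0592 = −7.905.
The balanced reaction is 2 Fe3+(aq) + Co(s) → 2 Fe2+(aq) + Co2+(aq), so Q = ([Fe2+(aq)]^2·[Co2+(aq)]) / [Fe3+(aq)]^2.
Solving for the unknown gives log [Co2+(aq)] = −3.057, so [Co2+(aq)] ≈ 0.00088 M.

0.00088 M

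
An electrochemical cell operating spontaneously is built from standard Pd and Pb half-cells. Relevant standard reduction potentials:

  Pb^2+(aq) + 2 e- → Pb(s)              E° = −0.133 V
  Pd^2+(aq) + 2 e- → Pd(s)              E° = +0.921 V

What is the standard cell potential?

+1.054 V

Of the two couples in this cell, the one with the more positive reduction potential is reduced at the cathode: here that is Pd²⁺/Pd (+0.921 V); Pb²⁺/Pb (−0.133 V) is the anode.
E°cell = E°(cathode) − E°(anode) = +0.921 − (−0.133) = +1.054 V.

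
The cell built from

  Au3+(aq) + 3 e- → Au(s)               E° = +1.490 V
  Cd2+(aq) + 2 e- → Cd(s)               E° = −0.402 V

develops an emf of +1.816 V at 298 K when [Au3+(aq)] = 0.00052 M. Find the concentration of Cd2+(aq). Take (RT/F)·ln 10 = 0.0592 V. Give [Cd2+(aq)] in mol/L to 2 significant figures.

With Au³⁺/Au at the cathode and Cd²⁺/Cd at the anode, E°cell = +1.490 − (−0.402) = +1.892 V (n = 6).
From the Nernst equation, log Q = n(E° − E)/0.0592 = 6·(+1.892 − (+1.816))/0.0592 = 7.703.
Balancing electrons gives 2 Au3+(aq) + 3 Cd(s) → 2 Au(s) + 3 Cd2+(aq); thus Q = [Cd2+(aq)]^3 / [Au3+(aq)]^2.
Substituting the known concentrations and solving, log [Cd2+(aq)] = 0.378 and [Cd2+(aq)] = 2.4 M.

2.4 M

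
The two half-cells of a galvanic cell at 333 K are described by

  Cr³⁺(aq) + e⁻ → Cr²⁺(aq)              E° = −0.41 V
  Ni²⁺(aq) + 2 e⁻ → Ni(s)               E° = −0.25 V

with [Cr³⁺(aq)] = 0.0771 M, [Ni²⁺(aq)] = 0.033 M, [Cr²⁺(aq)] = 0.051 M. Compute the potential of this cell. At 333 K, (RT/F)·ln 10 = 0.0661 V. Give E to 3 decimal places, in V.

+0.099 V

Since E°(Ni²⁺/Ni) > E°(Cr³⁺/Cr²⁺), Ni²⁺/Ni serves as the cathode.
E°cell = −0.25 − (−0.41) = +0.16 V, with n = 2 electrons transferred.
Balancing gives Ni²⁺(aq) + 2 Cr²⁺(aq) → Ni(s) + 2 Cr³⁺(aq); hence Q = [Cr³⁺(aq)]^2 / ([Ni²⁺(aq)]·[Cr²⁺(aq)]^2) = 69.3 (log Q = 1.840).
E = E° − (0.0661/n)·log Q = +0.16 − (0.0661/2)(1.840) = +0.099 V.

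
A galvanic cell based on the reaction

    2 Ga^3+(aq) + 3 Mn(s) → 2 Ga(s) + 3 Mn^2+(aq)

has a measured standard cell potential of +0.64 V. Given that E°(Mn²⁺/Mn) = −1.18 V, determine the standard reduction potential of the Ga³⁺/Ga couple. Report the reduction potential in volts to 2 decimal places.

In the reaction as written the Ga³⁺/Ga couple is reduced (cathode) and Mn²⁺/Mn is oxidized (anode), so E°cell = E°(Ga³⁺/Ga) − E°(Mn²⁺/Mn).
E°(Ga³⁺/Ga) = E°cell + E°(anode) = +0.64 + (−1.18) = −0.54 V.

−0.54 V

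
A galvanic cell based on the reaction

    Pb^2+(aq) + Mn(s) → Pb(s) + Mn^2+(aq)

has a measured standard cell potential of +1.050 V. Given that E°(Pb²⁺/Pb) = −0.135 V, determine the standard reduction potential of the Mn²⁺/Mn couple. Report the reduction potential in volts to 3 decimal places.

−1.185 V

In the reaction as written the Pb²⁺/Pb couple is reduced (cathode) and Mn²⁺/Mn is oxidized (anode), so E°cell = E°(Pb²⁺/Pb) − E°(Mn²⁺/Mn).
E°(Mn²⁺/Mn) = E°(cathode) − E°cell = −0.135 − (+1.050) = −1.185 V.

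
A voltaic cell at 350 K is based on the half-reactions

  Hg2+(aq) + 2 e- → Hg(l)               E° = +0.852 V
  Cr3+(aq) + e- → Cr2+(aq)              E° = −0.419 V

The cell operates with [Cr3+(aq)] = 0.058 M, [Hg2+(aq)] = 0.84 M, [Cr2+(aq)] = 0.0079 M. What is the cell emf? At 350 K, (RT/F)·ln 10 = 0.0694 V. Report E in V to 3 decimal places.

+1.208 V

The Hg²⁺/Hg couple has the more positive E°, so it is the cathode; Cr³⁺/Cr²⁺ is the anode.
E°cell = +0.852 − (−0.419) = +1.271 V, with n = 2 electrons transferred.
Balancing gives Hg2+(aq) + 2 Cr2+(aq) → Hg(l) + 2 Cr3+(aq); hence Q = [Cr3+(aq)]^2 / ([Hg2+(aq)]·[Cr2+(aq)]^2) = 64.2 (log Q = 1.807).
E = E° − (0.0694/n)·log Q = +1.271 − (0.0694/2)(1.807) = +1.208 V.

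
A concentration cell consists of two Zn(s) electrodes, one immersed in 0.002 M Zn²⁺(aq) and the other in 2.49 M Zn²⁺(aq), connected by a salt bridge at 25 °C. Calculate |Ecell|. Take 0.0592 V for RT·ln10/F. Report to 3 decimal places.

0.092 V

For a concentration cell E°cell = 0, since both electrodes use the same couple.
The compartment with the higher Zn²⁺(aq) concentration (2.49 M) acts as the cathode; ions are reduced there and produced at the dilute (0.002 M) anode.
With n = 2, Ecell = −(0.0592/2)·log([dilute]/[conc]) = −(0.0592/2)·log(0.002/2.49) = +0.092 V.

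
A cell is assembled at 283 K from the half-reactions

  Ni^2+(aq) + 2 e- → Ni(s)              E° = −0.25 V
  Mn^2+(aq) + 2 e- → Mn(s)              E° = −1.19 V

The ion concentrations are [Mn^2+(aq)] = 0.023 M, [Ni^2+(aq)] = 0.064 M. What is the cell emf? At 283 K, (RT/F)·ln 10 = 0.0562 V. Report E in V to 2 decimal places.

+0.95 V

Since E°(Ni²⁺/Ni) > E°(Mn²⁺/Mn), Ni²⁺/Ni serves as the cathode.
E°cell = E°cat − E°an = −0.25 − (−1.19) = +0.94 V; n = 2.
For the overall reaction Ni^2+(aq) + Mn(s) → Ni(s) + Mn^2+(aq), Q = [Mn^2+(aq)] / [Ni^2+(aq)] = 0.359, giving log Q = −0.444.
E = E° − (0.0562/n)·log Q = +0.94 − (0.0562/2)(−0.444) = +0.95 V.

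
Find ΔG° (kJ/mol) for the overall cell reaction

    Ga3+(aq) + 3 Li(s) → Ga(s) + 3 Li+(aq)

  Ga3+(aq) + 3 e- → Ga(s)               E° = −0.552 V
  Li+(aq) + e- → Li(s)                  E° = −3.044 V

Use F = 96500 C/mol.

In the reaction as written Ga3+(aq) is reduced, so the Ga³⁺/Ga couple is the cathode and Li⁺/Li is the anode.
E°cell = −0.552 − (−3.044) = +2.492 V; balancing electrons gives n = 3.
ΔG° = −nFE°cell = −(3)(96500)(+2.492) J/mol = −721 kJ/mol.

−721 kJ/mol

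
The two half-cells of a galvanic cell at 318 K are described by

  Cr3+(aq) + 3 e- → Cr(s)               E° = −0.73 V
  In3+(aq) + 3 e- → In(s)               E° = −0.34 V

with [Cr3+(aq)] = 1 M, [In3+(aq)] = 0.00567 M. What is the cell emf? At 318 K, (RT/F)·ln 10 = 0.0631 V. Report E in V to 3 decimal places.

In³⁺/In is reduced (cathode, E° = −0.34 V) and Cr³⁺/Cr is oxidized (anode).
E°cell = E°cat − E°an = −0.34 − (−0.73) = +0.39 V; n = 3.
For the overall reaction In3+(aq) + Cr(s) → In(s) + Cr3+(aq), Q = [Cr3+(aq)] / [In3+(aq)] = 176, giving log Q = 2.246.
E = E° − (0.0631/n)·log Q = +0.39 − (0.0631/3)(2.246) = +0.343 V.

+0.343 V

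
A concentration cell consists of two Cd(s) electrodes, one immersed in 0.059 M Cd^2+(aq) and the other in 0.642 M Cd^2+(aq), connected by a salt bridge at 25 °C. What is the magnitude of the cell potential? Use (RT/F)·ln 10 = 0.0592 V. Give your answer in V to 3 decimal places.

For a concentration cell E°cell = 0, since both electrodes use the same couple.
The compartment with the higher Cd^2+(aq) concentration (0.642 M) acts as the cathode; ions are reduced there and produced at the dilute (0.059 M) anode.
With n = 2, Ecell = −(0.0592/2)·log([dilute]/[conc]) = −(0.0592/2)·log(0.059/0.642) = +0.031 V.

0.031 V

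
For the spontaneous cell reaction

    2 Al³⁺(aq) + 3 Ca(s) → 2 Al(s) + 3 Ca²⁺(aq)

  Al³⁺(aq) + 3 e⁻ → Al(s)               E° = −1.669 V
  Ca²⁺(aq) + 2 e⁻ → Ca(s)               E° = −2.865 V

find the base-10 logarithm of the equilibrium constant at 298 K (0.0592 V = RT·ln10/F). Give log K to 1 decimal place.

log K = 121.2

The Al³⁺/Al couple is reduced (cathode); E°cell = −1.669 − (−2.865) = +1.196 V with n = 6.
At equilibrium E = 0, so log K = nE°cell / 0.0592 = (6)(+1.196) / 0.0592 = 121.2.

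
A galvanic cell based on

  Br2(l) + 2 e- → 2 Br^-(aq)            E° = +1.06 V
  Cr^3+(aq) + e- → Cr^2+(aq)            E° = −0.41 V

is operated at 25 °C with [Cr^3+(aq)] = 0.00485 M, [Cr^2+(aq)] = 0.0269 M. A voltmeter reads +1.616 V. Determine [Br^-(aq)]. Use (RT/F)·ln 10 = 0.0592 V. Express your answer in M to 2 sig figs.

With Br₂/Br⁻ at the cathode and Cr³⁺/Cr²⁺ at the anode, E°cell = +1.06 − (−0.41) = +1.47 V (n = 2).
Since E = E° − (0.0592/n)·log Q, log Q = n(E° − E)/0.0592 = −4.932.
Balancing electrons gives Br2(l) + 2 Cr^2+(aq) → 2 Br^-(aq) + 2 Cr^3+(aq); thus Q = ([Br^-(aq)]^2·[Cr^3+(aq)]^2) / [Cr^2+(aq)]^2.
Solving for the unknown gives log [Br^-(aq)] = −1.722, so [Br^-(aq)] ≈ 0.019 M.

0.019 M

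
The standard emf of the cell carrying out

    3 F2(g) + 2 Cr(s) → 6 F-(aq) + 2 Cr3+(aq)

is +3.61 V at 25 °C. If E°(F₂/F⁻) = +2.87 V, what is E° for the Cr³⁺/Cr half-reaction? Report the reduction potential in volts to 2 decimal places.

−0.74 V

In the reaction as written the F₂/F⁻ couple is reduced (cathode) and Cr³⁺/Cr is oxidized (anode), so E°cell = E°(F₂/F⁻) − E°(Cr³⁺/Cr).
E°(Cr³⁺/Cr) = E°(cathode) − E°cell = +2.87 − (+3.61) = −0.74 V.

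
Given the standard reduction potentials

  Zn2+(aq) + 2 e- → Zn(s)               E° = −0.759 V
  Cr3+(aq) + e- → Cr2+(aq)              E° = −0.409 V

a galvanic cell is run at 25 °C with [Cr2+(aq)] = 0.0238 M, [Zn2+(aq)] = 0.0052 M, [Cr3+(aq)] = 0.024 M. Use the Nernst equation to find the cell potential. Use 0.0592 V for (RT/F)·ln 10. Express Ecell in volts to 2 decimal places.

Since E°(Cr³⁺/Cr²⁺) > E°(Zn²⁺/Zn), Cr³⁺/Cr²⁺ serves as the cathode.
E°cell = E°cat − E°an = −0.409 − (−0.759) = +0.350 V; n = 2.
The balanced reaction is 2 Cr3+(aq) + Zn(s) → 2 Cr2+(aq) + Zn2+(aq), so Q = ([Cr2+(aq)]^2·[Zn2+(aq)]) / [Cr3+(aq)]^2 = 0.00511 and log Q = −2.291.
E = E° − (0.0592/n)·log Q = +0.350 − (0.0592/2)(−2.291) = +0.42 V.

+0.42 V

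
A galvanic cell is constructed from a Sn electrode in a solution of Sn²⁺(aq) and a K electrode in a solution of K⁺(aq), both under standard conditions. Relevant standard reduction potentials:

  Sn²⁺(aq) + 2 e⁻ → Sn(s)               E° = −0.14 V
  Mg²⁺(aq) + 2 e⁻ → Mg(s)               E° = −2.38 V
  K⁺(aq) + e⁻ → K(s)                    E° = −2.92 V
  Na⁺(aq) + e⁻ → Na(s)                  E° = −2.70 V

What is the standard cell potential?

The Sn²⁺/Sn couple has the higher E°, so Sn ion is reduced (cathode) and K is oxidized (anode).
E°cell = E°(cathode) − E°(anode) = −0.14 − (−2.92) = +2.78 V.

+2.78 V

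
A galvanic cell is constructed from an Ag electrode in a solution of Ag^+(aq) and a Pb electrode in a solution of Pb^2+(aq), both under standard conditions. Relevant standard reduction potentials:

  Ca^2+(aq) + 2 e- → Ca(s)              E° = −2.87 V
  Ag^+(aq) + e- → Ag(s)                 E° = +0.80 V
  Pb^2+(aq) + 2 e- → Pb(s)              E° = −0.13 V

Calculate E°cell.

+0.93 V

The Ag⁺/Ag couple has the higher E°, so Ag ion is reduced (cathode) and Pb is oxidized (anode).
E°cell = E°(cathode) − E°(anode) = +0.80 − (−0.13) = +0.93 V.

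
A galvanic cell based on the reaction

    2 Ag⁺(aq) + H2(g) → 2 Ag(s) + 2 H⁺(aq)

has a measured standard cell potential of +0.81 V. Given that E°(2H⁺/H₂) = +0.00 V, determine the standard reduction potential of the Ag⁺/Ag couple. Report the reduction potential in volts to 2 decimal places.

In the reaction as written the Ag⁺/Ag couple is reduced (cathode) and 2H⁺/H₂ is oxidized (anode), so E°cell = E°(Ag⁺/Ag) − E°(2H⁺/H₂).
E°(Ag⁺/Ag) = E°cell + E°(anode) = +0.81 + (+0.00) = +0.81 V.

+0.81 V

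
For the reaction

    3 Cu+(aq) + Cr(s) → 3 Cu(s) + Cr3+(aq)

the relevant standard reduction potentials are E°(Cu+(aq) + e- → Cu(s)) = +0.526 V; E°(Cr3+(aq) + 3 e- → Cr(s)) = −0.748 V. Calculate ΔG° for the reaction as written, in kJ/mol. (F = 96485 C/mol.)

−369 kJ/mol

In the reaction as written Cu+(aq) is reduced, so the Cu⁺/Cu couple is the cathode and Cr³⁺/Cr is the anode.
E°cell = +0.526 − (−0.748) = +1.274 V; balancing electrons gives n = 3.
ΔG° = −nFE°cell = −(3)(96485)(+1.274) J/mol = −369 kJ/mol.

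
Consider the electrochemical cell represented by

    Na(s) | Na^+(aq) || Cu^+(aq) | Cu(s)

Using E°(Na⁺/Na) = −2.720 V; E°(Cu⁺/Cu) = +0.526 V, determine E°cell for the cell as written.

+3.246 V

By convention the left-hand electrode in cell notation is the anode (oxidation) and the right-hand electrode is the cathode (reduction).
E°cell = E°(right) − E°(left) = +0.526 − (−2.720) = +3.246 V.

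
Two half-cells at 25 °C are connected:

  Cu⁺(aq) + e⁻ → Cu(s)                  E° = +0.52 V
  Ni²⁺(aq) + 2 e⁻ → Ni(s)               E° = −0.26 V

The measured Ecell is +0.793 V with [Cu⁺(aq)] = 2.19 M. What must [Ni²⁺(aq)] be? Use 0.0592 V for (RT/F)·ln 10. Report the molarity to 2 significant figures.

1.7 M

With Cu⁺/Cu at the cathode and Ni²⁺/Ni at the anode, E°cell = +0.52 − (−0.26) = +0.78 V (n = 2).
From the Nernst equation, log Q = n(E° − E)/0.0592 = 2·(+0.78 − (+0.793))/0.0592 = −0.439.
The balanced reaction is 2 Cu⁺(aq) + Ni(s) → 2 Cu(s) + Ni²⁺(aq), so Q = [Ni²⁺(aq)] / [Cu⁺(aq)]^2.
Substituting the known concentrations and solving, log [Ni²⁺(aq)] = 0.242 and [Ni²⁺(aq)] = 1.7 M.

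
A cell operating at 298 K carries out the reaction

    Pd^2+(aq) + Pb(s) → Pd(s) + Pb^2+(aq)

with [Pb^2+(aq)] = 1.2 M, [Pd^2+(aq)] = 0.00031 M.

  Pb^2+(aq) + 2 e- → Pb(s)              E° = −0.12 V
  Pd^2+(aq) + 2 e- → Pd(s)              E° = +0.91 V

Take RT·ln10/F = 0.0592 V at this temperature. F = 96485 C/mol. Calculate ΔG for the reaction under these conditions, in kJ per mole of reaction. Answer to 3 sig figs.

−178 kJ/mol

The standard cell potential is +0.91 − (−0.12) = +1.03 V, with n = 2 electrons in the balanced equation.
The reaction quotient is [Pb^2+(aq)] / [Pd^2+(aq)] = 3.87×10^3; by Nernst, E = +1.03 − (0.0592/2)(3.588) = +0.9238 V.
Then ΔG = −nFE = −2 × 96485 × +0.9238 J/mol = −178 kJ/mol.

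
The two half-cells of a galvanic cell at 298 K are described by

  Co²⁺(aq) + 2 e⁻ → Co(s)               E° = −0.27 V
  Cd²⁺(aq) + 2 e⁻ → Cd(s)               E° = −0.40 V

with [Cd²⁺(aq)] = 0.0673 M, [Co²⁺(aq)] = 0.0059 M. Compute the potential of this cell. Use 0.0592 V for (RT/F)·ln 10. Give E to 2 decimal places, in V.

+0.10 V

Co²⁺/Co is reduced (cathode, E° = −0.27 V) and Cd²⁺/Cd is oxidized (anode).
The standard potential is −0.27 − (−0.40) = +0.13 V and the balanced reaction transfers n = 2 electrons.
The balanced reaction is Co²⁺(aq) + Cd(s) → Co(s) + Cd²⁺(aq), so Q = [Cd²⁺(aq)] / [Co²⁺(aq)] = 11.4 and log Q = 1.057.
Applying E = E° − (RT ln10/nF)·log Q gives +0.13 − (0.0592/2)(1.057) = +0.10 V.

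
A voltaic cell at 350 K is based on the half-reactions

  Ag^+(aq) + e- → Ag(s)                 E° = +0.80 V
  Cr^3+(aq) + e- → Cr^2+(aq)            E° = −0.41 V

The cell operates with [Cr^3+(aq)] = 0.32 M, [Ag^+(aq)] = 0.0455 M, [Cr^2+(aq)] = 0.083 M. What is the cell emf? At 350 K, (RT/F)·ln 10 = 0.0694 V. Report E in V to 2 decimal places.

+1.08 V

Since E°(Ag⁺/Ag) > E°(Cr³⁺/Cr²⁺), Ag⁺/Ag serves as the cathode.
E°cell = E°cat − E°an = +0.80 − (−0.41) = +1.21 V; n = 1.
For the overall reaction Ag^+(aq) + Cr^2+(aq) → Ag(s) + Cr^3+(aq), Q = [Cr^3+(aq)] / ([Ag^+(aq)]·[Cr^2+(aq)]) = 84.7, giving log Q = 1.928.
By the Nernst equation, E = +1.21 − (0.0694/1)·(1.928) = +1.08 V.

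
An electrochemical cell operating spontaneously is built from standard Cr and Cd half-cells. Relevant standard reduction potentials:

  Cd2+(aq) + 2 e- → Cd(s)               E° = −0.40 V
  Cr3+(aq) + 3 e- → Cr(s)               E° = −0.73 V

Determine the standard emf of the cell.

+0.33 V

Of the two couples in this cell, the one with the more positive reduction potential is reduced at the cathode: here that is Cd²⁺/Cd (−0.40 V); Cr³⁺/Cr (−0.73 V) is the anode.
E°cell = E°(cathode) − E°(anode) = −0.40 − (−0.73) = +0.33 V.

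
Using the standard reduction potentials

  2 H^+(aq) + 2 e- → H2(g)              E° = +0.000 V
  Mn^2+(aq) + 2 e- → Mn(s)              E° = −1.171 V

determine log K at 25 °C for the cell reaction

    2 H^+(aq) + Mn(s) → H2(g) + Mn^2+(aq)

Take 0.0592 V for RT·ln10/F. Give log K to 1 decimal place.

log K = 39.6

The 2H⁺/H₂ couple is reduced (cathode); E°cell = +0.000 − (−1.171) = +1.171 V with n = 2.
At equilibrium E = 0, so log K = nE°cell / 0.0592 = (2)(+1.171) / 0.0592 = 39.6.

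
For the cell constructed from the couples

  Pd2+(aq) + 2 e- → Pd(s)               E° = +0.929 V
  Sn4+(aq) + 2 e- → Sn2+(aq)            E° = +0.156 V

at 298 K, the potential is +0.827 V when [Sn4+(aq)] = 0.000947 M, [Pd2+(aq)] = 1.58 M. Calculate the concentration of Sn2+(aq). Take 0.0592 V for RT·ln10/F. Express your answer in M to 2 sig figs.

0.040 M

The Pd²⁺/Pd couple has the larger reduction potential, so it is the cathode: E°cell = +0.929 − (+0.156) = +0.773 V and n = 2.
Rearranging E = E° − (0.0592/n)·log Q gives log Q = 2(+0.773 − (+0.827))/0.0592 = −1.824.
Balancing electrons gives Pd2+(aq) + Sn2+(aq) → Pd(s) + Sn4+(aq); thus Q = [Sn4+(aq)] / ([Pd2+(aq)]·[Sn2+(aq)]).
Isolating [Sn2+(aq)] in Q = 10^{−1.824} yields log [Sn2+(aq)] = −1.398, i.e. 0.040 M.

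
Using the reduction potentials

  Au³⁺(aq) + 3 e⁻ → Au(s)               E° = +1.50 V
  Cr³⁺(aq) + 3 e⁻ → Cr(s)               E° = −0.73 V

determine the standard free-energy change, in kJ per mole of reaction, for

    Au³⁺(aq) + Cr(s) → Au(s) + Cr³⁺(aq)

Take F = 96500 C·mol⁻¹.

−646 kJ/mol

In the reaction as written Au³⁺(aq) is reduced, so the Au³⁺/Au couple is the cathode and Cr³⁺/Cr is the anode.
E°cell = +1.50 − (−0.73) = +2.23 V; balancing electrons gives n = 3.
ΔG° = −nFE°cell = −(3)(96500)(+2.23) J/mol = −646 kJ/mol.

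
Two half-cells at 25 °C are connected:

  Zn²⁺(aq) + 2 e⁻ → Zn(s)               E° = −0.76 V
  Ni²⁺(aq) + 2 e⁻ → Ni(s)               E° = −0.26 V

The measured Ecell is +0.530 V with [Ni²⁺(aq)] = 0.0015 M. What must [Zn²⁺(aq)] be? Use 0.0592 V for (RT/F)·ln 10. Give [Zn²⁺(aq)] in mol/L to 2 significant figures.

With Ni²⁺/Ni at the cathode and Zn²⁺/Zn at the anode, E°cell = −0.26 − (−0.76) = +0.50 V (n = 2).
Rearranging E = E° − (0.0592/n)·log Q gives log Q = 2(+0.50 − (+0.530))/0.0592 = −1.014.
The balanced reaction is Ni²⁺(aq) + Zn(s) → Ni(s) + Zn²⁺(aq), so Q = [Zn²⁺(aq)] / [Ni²⁺(aq)].
Solving for the unknown gives log [Zn²⁺(aq)] = −3.838, so [Zn²⁺(aq)] ≈ 0.00015 M.

0.00015 M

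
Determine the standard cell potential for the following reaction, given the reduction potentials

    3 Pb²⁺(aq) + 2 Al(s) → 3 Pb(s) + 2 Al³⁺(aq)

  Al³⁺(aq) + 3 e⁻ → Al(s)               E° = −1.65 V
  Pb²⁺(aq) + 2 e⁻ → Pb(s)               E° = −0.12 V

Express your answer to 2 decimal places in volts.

+1.53 V

Pb²⁺(aq) gains electrons, so the Pb²⁺/Pb couple is the cathode; the Al³⁺/Al couple is the anode.
E°cell = E°(cathode) − E°(anode) = −0.12 − (−1.65) = +1.53 V.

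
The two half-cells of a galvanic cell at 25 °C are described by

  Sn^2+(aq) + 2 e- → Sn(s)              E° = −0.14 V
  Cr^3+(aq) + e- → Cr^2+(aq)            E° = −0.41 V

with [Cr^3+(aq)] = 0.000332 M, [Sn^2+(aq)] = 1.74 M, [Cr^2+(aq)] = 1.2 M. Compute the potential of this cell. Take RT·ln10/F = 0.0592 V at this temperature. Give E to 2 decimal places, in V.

Since E°(Sn²⁺/Sn) > E°(Cr³⁺/Cr²⁺), Sn²⁺/Sn serves as the cathode.
E°cell = E°cat − E°an = −0.14 − (−0.41) = +0.27 V; n = 2.
For the overall reaction Sn^2+(aq) + 2 Cr^2+(aq) → Sn(s) + 2 Cr^3+(aq), Q = [Cr^3+(aq)]^2 / ([Sn^2+(aq)]·[Cr^2+(aq)]^2) = 4.4×10^−8, giving log Q = −7.357.
E = E° − (0.0592/n)·log Q = +0.27 − (0.0592/2)(−7.357) = +0.49 V.

+0.49 V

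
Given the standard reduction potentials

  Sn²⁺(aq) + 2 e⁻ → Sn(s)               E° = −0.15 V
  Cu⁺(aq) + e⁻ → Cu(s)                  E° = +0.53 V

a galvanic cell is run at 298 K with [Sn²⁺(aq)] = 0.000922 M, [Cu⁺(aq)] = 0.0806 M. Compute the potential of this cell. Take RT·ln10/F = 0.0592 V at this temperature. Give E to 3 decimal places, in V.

+0.705 V

Cu⁺/Cu is reduced (cathode, E° = +0.53 V) and Sn²⁺/Sn is oxidized (anode).
E°cell = E°cat − E°an = +0.53 − (−0.15) = +0.68 V; n = 2.
The balanced reaction is 2 Cu⁺(aq) + Sn(s) → 2 Cu(s) + Sn²⁺(aq), so Q = [Sn²⁺(aq)] / [Cu⁺(aq)]^2 = 0.142 and log Q = −0.848.
By the Nernst equation, E = +0.68 − (0.0592/2)·(−0.848) = +0.705 V.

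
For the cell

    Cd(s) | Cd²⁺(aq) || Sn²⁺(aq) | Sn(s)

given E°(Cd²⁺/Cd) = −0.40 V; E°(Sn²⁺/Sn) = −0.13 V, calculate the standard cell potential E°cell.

By convention the left-hand electrode in cell notation is the anode (oxidation) and the right-hand electrode is the cathode (reduction).
E°cell = E°(right) − E°(left) = −0.13 − (−0.40) = +0.27 V.

+0.27 V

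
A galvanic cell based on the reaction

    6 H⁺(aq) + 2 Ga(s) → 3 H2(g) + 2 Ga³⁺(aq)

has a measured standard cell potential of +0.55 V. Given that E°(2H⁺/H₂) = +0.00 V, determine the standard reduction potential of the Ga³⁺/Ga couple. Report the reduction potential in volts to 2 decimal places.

In the reaction as written the 2H⁺/H₂ couple is reduced (cathode) and Ga³⁺/Ga is oxidized (anode), so E°cell = E°(2H⁺/H₂) − E°(Ga³⁺/Ga).
E°(Ga³⁺/Ga) = E°(cathode) − E°cell = +0.00 − (+0.55) = −0.55 V.

−0.55 V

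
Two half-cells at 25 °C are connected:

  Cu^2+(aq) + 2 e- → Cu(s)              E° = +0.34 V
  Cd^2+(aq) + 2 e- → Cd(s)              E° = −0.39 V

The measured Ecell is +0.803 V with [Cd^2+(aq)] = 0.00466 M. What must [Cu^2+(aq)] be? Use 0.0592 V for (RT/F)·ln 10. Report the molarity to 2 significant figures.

1.4 M

The Cu²⁺/Cu couple has the larger reduction potential, so it is the cathode: E°cell = +0.34 − (−0.39) = +0.73 V and n = 2.
From the Nernst equation, log Q = n(E° − E)/0.0592 = 2·(+0.73 − (+0.803))/0.0592 = −2.466.
For Cu^2+(aq) + Cd(s) → Cu(s) + Cd^2+(aq), the reaction quotient is Q = [Cd^2+(aq)] / [Cu^2+(aq)].
Isolating [Cu^2+(aq)] in Q = 10^{−2.466} yields log [Cu^2+(aq)] = 0.134, i.e. 1.4 M.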